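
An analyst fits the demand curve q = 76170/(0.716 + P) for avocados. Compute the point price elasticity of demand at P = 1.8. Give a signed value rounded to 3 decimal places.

-0.715

dq/dP = −76170/(0.716 + P)² = -12032.7. At P = 1.8, q = 30274.2.
Ed = (dq/dP)·(P/q) = (-12032.7) × (1.8/30274.2) = -0.71542…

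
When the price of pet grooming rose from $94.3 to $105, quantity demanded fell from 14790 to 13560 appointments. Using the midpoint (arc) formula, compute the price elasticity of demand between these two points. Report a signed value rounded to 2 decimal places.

-0.81

%ΔQ = (13560 − 14790) / [(14790 + 13560)/2] = -1230/14175 = -0.086772…
%ΔP = (105 − 94.3) / [(94.3 + 105)/2] = 10.7/99.65 = 0.107375…
Arc Ed = %ΔQ / %ΔP = (-1230/14175) / (10.7/99.65) = -0.8081…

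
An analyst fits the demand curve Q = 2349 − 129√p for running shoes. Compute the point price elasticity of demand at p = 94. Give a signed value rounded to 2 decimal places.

-0.57

dQ/dp = −129/(2√p) = -6.65267. At p = 94, Q = 1098.3.
Ed = (dQ/dp)·(p/Q) = (-6.65267) × (94/1098.3) = -0.5693…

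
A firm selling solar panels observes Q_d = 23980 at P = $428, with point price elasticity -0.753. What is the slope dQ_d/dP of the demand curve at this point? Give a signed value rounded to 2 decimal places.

-42.19

Ed = (dQ_d/dP)·(P/Q_d) ⇒ dQ_d/dP = Ed·Q_d/P = (-0.753)·23980/428 = -42.1891…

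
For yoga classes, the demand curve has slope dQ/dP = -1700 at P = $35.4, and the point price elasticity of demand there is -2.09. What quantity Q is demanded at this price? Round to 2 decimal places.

28794.26

Ed = (dQ/dP)·(P/Q) ⇒ Q = (dQ/dP)·P/Ed = (-1700)·35.4/(-2.09) = 28794.2583…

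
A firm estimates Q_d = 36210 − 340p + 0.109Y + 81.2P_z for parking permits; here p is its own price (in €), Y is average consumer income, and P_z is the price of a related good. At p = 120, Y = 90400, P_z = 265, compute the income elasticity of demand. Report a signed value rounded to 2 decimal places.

0.37

At the given values, Q_d = 36210 − 340(120) + 0.109(90400) + 81.2(265) = 26781.6.
∂Q_d/∂Y = 0.109.
E = (0.109) × (90400/26781.6) = 0.3679…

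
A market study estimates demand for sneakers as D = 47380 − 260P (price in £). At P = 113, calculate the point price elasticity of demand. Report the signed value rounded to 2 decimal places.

dD/dP = −260. At P = 113, D = 47380 − 260(113) = 18000.
Ed = (dD/dP)·(P/D) = −260 × (113/18000) = -1.6322…

-1.63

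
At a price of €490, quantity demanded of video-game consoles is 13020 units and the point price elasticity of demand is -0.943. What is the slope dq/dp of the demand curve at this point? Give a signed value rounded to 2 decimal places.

Ed = (dq/dp)·(p/q) ⇒ dq/dp = Ed·q/p = (-0.943)·13020/490 = -25.0568…

-25.06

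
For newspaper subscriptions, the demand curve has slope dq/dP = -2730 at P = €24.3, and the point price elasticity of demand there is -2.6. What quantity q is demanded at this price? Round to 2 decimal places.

Ed = (dq/dP)·(P/q) ⇒ q = (dq/dP)·P/Ed = (-2730)·24.3/(-2.6) = 25515

25515.00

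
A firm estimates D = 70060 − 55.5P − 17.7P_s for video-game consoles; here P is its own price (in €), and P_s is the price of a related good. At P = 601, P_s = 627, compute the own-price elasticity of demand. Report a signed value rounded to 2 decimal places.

-1.30

At the given values, D = 70060 − 55.5(601) − 17.7(627) = 25606.6.
∂D/∂P = −55.5.
E = (-55.5) × (601/25606.6) = -1.3026…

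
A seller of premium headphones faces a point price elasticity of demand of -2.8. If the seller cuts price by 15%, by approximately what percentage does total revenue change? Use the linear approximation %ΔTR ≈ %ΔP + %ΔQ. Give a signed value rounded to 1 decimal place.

+27.0%

%ΔQ ≈ Ed × %ΔP = (-2.8) × (-15%) = +42.0000%
%ΔTR ≈ %ΔP + %ΔQ = (-15%) + (+42.0000%) = +27.0000%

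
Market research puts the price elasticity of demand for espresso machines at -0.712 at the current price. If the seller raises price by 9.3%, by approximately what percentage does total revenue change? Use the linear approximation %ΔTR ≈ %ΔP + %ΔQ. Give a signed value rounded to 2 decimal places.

+2.68%

%ΔQ ≈ Ed × %ΔP = (-0.712) × (+9.3%) = -6.6216%
%ΔTR ≈ %ΔP + %ΔQ = (+9.3%) + (-6.6216%) = +2.6784%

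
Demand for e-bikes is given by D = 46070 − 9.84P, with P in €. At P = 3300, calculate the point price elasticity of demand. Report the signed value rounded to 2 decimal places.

dD/dP = −9.84. At P = 3300, D = 46070 − 9.84(3300) = 13598.
Ed = (dD/dP)·(P/D) = −9.84 × (3300/13598) = -2.3879…

-2.39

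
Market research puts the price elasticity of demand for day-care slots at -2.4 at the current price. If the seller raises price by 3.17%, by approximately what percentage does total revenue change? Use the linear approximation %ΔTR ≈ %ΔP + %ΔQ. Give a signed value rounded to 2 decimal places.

%ΔQ ≈ Ed × %ΔP = (-2.4) × (+3.17%) = -7.6080%
%ΔTR ≈ %ΔP + %ΔQ = (+3.17%) + (-7.6080%) = -4.4380%

-4.44%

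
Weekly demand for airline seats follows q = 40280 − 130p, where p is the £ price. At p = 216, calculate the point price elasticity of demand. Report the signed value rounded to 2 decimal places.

dq/dp = −130. At p = 216, q = 40280 − 130(216) = 12200.
Ed = (dq/dp)·(p/q) = −130 × (216/12200) = -2.3016…

-2.30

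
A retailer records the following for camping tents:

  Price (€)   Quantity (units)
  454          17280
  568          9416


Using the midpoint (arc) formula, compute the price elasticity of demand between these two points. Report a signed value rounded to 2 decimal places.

%ΔQ = (9416 − 17280) / [(17280 + 9416)/2] = -7864/13348 = -0.589151…
%ΔP = (568 − 454) / [(454 + 568)/2] = 114/511 = 0.223091…
Arc Ed = %ΔQ / %ΔP = (-7864/13348) / (114/511) = -2.6408…

-2.64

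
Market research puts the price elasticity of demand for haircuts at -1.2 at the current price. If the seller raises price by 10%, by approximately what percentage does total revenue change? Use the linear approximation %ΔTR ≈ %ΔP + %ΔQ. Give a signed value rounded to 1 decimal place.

-2.0%

%ΔQ ≈ Ed × %ΔP = (-1.2) × (+10%) = -12.0000%
%ΔTR ≈ %ΔP + %ΔQ = (+10%) + (-12.0000%) = -2.0000%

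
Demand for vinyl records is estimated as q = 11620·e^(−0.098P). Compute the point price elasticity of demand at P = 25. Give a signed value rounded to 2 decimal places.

dq/dP = −0.098·q = -98.2677. At P = 25, q = 1002.73.
Ed = (dq/dP)·(P/q) = (-98.2677) × (25/1002.73) = -2.45

-2.45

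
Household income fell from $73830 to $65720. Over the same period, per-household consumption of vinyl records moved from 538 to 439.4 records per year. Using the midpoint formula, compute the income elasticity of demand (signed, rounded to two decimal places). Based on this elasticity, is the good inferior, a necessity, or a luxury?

%ΔQ = (439.4 − 538)/[( 538 + 439.4)/2] = -98.6/488.7 = -0.201759…
%ΔIncome = (65720 − 73830)/[( 73830 + 65720)/2] = -8110/69775 = -0.116230…
E_income = (-98.6/488.7) / (-8110/69775) = 1.7358…
E_income > 1 ⇒ normal good, luxury.

1.74; luxury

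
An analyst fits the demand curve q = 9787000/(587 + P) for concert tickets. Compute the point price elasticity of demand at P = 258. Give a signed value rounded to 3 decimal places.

dq/dP = −9787000/(587 + P)² = -13.7068. At P = 258, q = 11582.2.
Ed = (dq/dP)·(P/q) = (-13.7068) × (258/11582.2) = -0.30532…

-0.305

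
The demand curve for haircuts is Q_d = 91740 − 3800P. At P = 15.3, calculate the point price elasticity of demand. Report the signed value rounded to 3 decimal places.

-1.730

dQ_d/dP = −3800. At P = 15.3, Q_d = 91740 − 3800(15.3) = 33600.
Ed = (dQ_d/dP)·(P/Q_d) = −3800 × (15.3/33600) = -1.73035…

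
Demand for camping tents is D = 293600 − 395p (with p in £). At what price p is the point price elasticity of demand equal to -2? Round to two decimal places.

Ed = −395p/(293600 − 395p). Set this equal to -2:
395p = 2·(293600 − 395p) ⇒ 395p(1 + 2) = 2·293600
p = 2·293600 / (395·3) = 495.5274…

495.53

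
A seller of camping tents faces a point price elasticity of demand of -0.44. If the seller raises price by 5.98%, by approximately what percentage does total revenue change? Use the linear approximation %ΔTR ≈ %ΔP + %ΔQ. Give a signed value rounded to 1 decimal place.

+3.3%

%ΔQ ≈ Ed × %ΔP = (-0.44) × (+5.98%) = -2.6312%
%ΔTR ≈ %ΔP + %ΔQ = (+5.98%) + (-2.6312%) = +3.3488%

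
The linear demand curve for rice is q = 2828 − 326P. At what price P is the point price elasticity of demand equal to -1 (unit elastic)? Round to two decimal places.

4.34

Ed = −326P/(2828 − 326P). Set this equal to -1:
326P = 1·(2828 − 326P) ⇒ 326P(1 + 1) = 1·2828
P = 1·2828 / (326·2) = 4.3374…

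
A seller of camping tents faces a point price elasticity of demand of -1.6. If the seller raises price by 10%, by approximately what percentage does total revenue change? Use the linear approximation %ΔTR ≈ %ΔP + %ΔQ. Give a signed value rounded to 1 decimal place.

-6.0%

%ΔQ ≈ Ed × %ΔP = (-1.6) × (+10%) = -16.0000%
%ΔTR ≈ %ΔP + %ΔQ = (+10%) + (-16.0000%) = -6.0000%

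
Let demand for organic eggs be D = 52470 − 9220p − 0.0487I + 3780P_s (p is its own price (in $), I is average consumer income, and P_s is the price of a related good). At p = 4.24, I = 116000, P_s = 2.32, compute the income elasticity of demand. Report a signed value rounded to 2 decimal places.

At the given values, D = 52470 − 9220(4.24) − 0.0487(116000) + 3780(2.32) = 16497.6.
∂D/∂I = -0.0487.
E = (-0.0487) × (116000/16497.6) = -0.3424…

-0.34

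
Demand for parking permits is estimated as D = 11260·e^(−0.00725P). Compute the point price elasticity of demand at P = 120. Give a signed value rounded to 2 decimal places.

dD/dP = −0.00725·D = -34.2011. At P = 120, D = 4717.39.
Ed = (dD/dP)·(P/D) = (-34.2011) × (120/4717.39) = -0.87

-0.87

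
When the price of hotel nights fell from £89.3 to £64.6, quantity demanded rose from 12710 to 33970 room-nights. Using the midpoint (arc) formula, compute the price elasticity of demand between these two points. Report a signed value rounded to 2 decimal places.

%ΔQ = (33970 − 12710) / [(12710 + 33970)/2] = 21260/23340 = 0.910882…
%ΔP = (64.6 − 89.3) / [(89.3 + 64.6)/2] = -24.7/76.95 = -0.320987…
Arc Ed = %ΔQ / %ΔP = (21260/23340) / (-24.7/76.95) = -2.8377…

-2.84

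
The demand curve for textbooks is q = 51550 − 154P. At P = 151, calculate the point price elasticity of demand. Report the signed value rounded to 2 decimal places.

-0.82

dq/dP = −154. At P = 151, q = 51550 − 154(151) = 28296.
Ed = (dq/dP)·(P/q) = −154 × (151/28296) = -0.8218…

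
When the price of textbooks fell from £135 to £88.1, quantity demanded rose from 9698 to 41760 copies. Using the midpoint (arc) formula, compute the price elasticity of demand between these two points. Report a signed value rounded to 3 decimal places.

%ΔQ = (41760 − 9698) / [(9698 + 41760)/2] = 32062/25729 = 1.246142…
%ΔP = (88.1 − 135) / [(135 + 88.1)/2] = -46.9/111.55 = -0.420439…
Arc Ed = %ΔQ / %ΔP = (32062/25729) / (-46.9/111.55) = -2.96390…

-2.964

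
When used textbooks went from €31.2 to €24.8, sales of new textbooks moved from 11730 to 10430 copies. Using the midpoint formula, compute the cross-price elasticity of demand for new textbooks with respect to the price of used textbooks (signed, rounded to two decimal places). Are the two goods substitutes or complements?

0.51; substitutes

%ΔQ_{new textbooks} = (10430 − 11730)/avg = -1300/11080 = -0.117328…
%ΔP_{used textbooks} = (24.8 − 31.2)/avg = -6.4/28 = -0.228571…
E_cross = (-1300/11080) / (-6.4/28) = 0.5133…
E_cross > 0 ⇒ the goods are substitutes.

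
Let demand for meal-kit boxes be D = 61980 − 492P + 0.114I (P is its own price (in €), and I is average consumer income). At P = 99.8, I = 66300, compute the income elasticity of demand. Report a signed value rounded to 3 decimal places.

At the given values, D = 61980 − 492(99.8) + 0.114(66300) = 20436.6.
∂D/∂I = 0.114.
E = (0.114) × (66300/20436.6) = 0.36983…

0.370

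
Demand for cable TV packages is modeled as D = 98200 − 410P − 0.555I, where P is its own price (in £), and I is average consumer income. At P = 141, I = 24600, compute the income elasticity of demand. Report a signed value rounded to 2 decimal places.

At the given values, D = 98200 − 410(141) − 0.555(24600) = 26737.
∂D/∂I = -0.555.
E = (-0.555) × (24600/26737) = -0.5106…

-0.51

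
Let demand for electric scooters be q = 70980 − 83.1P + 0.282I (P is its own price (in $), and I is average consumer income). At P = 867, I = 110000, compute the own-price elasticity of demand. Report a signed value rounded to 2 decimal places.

-2.41

At the given values, q = 70980 − 83.1(867) + 0.282(110000) = 29952.3.
∂q/∂P = −83.1.
E = (-83.1) × (867/29952.3) = -2.4054…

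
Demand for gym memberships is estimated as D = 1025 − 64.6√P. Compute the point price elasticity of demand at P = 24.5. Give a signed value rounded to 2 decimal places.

-0.23

dD/dP = −64.6/(2√P) = -6.52559. At P = 24.5, D = 705.246.
Ed = (dD/dP)·(P/D) = (-6.52559) × (24.5/705.246) = -0.2266…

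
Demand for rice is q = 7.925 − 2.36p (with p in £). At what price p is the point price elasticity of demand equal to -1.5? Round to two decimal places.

Ed = −2.36p/(7.925 − 2.36p). Set this equal to -1.5:
2.36p = 1.5·(7.925 − 2.36p) ⇒ 2.36p(1 + 1.5) = 1.5·7.925
p = 1.5·7.925 / (2.36·2.5) = 2.0148…

2.01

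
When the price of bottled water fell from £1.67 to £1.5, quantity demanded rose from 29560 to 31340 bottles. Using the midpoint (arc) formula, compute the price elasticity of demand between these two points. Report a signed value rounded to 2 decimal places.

-0.55

%ΔQ = (31340 − 29560) / [(29560 + 31340)/2] = 1780/30450 = 0.058456…
%ΔP = (1.5 − 1.67) / [(1.67 + 1.5)/2] = -0.17/1.585 = -0.107255…
Arc Ed = %ΔQ / %ΔP = (1780/30450) / (-0.17/1.585) = -0.5450…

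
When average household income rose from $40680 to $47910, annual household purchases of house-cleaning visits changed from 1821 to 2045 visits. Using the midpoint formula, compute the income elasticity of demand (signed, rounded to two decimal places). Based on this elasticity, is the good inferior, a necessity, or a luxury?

0.71; necessity

%ΔQ = (2045 − 1821)/[( 1821 + 2045)/2] = 224/1933 = 0.115882…
%ΔIncome = (47910 − 40680)/[( 40680 + 47910)/2] = 7230/44295 = 0.163223…
E_income = (224/1933) / (7230/44295) = 0.7099…
0 < E_income < 1 ⇒ normal good, necessity.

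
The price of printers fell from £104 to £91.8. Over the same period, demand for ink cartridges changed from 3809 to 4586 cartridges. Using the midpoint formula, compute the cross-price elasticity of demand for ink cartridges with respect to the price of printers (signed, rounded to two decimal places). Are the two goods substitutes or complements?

%ΔQ_{ink cartridges} = (4586 − 3809)/avg = 777/4197.5 = 0.185110…
%ΔP_{printers} = (91.8 − 104)/avg = -12.2/97.9 = -0.124616…
E_cross = (777/4197.5) / (-12.2/97.9) = -1.4854…
E_cross < 0 ⇒ the goods are complements.

-1.49; complements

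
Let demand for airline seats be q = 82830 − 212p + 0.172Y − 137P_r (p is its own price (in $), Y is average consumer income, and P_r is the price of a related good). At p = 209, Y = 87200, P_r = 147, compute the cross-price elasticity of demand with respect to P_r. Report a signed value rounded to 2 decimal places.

At the given values, q = 82830 − 212(209) + 0.172(87200) − 137(147) = 33381.4.
∂q/∂P_r = -137.
E = (-137) × (147/33381.4) = -0.6033…

-0.60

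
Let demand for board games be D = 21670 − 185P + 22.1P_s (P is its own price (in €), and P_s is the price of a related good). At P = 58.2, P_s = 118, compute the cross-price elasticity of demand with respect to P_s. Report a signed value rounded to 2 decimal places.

0.19

At the given values, D = 21670 − 185(58.2) + 22.1(118) = 13510.8.
∂D/∂P_s = 22.1.
E = (22.1) × (118/13510.8) = 0.1930…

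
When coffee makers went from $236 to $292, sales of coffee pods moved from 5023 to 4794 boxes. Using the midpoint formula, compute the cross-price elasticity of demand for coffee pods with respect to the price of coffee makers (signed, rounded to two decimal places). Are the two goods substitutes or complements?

-0.22; complements

%ΔQ_{coffee pods} = (4794 − 5023)/avg = -229/4908.5 = -0.046653…
%ΔP_{coffee makers} = (292 − 236)/avg = 56/264 = 0.212121…
E_cross = (-229/4908.5) / (56/264) = -0.2199…
E_cross < 0 ⇒ the goods are complements.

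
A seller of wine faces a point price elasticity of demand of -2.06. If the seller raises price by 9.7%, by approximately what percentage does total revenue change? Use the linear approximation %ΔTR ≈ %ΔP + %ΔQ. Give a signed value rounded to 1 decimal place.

-10.3%

%ΔQ ≈ Ed × %ΔP = (-2.06) × (+9.7%) = -19.9820%
%ΔTR ≈ %ΔP + %ΔQ = (+9.7%) + (-19.9820%) = -10.2820%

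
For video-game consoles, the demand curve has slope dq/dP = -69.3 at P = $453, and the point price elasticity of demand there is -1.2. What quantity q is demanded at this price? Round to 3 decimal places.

26160.750

Ed = (dq/dP)·(P/q) ⇒ q = (dq/dP)·P/Ed = (-69.3)·453/(-1.2) = 26160.75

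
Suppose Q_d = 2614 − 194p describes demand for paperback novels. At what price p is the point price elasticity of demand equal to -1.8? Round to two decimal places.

Ed = −194p/(2614 − 194p). Set this equal to -1.8:
194p = 1.8·(2614 − 194p) ⇒ 194p(1 + 1.8) = 1.8·2614
p = 1.8·2614 / (194·2.8) = 8.6620…

8.66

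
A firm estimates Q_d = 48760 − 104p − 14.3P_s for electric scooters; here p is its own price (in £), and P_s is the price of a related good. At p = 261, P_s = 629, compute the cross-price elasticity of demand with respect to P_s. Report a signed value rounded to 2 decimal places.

-0.71

At the given values, Q_d = 48760 − 104(261) − 14.3(629) = 12621.3.
∂Q_d/∂P_s = -14.3.
E = (-14.3) × (629/12621.3) = -0.7126…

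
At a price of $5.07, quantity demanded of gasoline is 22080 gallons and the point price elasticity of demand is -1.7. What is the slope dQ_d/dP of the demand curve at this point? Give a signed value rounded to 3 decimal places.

Ed = (dQ_d/dP)·(P/Q_d) ⇒ dQ_d/dP = Ed·Q_d/P = (-1.7)·22080/5.07 = -7403.55029…

-7403.550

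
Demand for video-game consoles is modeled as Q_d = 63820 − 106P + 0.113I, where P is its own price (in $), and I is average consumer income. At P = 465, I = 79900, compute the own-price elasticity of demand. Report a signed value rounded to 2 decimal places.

-2.09

At the given values, Q_d = 63820 − 106(465) + 0.113(79900) = 23558.7.
∂Q_d/∂P = −106.
E = (-106) × (465/23558.7) = -2.0922…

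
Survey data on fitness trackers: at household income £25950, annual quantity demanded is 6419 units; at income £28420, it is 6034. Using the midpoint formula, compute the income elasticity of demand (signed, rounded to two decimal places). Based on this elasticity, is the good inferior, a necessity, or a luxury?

%ΔQ = (6034 − 6419)/[( 6419 + 6034)/2] = -385/6226.5 = -0.061832…
%ΔIncome = (28420 − 25950)/[( 25950 + 28420)/2] = 2470/27185 = 0.090858…
E_income = (-385/6226.5) / (2470/27185) = -0.6805…
E_income < 0 ⇒ inferior good.

-0.68; inferior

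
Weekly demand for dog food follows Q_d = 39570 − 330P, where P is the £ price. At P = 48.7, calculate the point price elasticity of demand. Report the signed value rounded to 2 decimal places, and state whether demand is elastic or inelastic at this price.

-0.68; inelastic

dQ_d/dP = −330. At P = 48.7, Q_d = 39570 − 330(48.7) = 23499.
Ed = (dQ_d/dP)·(P/Q_d) = −330 × (48.7/23499) = -0.6839…
|Ed| = 0.68 < 1, so demand is inelastic.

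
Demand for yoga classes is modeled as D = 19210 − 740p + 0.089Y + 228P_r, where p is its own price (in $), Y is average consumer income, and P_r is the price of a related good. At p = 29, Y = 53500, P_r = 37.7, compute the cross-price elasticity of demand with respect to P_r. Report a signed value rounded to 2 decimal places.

At the given values, D = 19210 − 740(29) + 0.089(53500) + 228(37.7) = 11107.1.
∂D/∂P_r = 228.
E = (228) × (37.7/11107.1) = 0.7738…

0.77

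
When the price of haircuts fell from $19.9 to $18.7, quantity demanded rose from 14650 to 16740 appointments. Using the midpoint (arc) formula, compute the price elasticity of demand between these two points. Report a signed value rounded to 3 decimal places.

%ΔQ = (16740 − 14650) / [(14650 + 16740)/2] = 2090/15695 = 0.133163…
%ΔP = (18.7 − 19.9) / [(19.9 + 18.7)/2] = -1.2/19.3 = -0.062176…
Arc Ed = %ΔQ / %ΔP = (2090/15695) / (-1.2/19.3) = -2.14171…

-2.142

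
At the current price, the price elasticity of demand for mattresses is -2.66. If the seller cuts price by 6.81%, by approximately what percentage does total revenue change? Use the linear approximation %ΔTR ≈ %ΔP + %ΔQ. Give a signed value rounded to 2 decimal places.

%ΔQ ≈ Ed × %ΔP = (-2.66) × (-6.81%) = +18.1146%
%ΔTR ≈ %ΔP + %ΔQ = (-6.81%) + (+18.1146%) = +11.3046%

+11.30%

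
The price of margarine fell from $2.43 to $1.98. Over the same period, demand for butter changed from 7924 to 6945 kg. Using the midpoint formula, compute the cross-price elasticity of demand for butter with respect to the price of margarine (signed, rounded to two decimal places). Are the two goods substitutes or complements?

0.65; substitutes

%ΔQ_{butter} = (6945 − 7924)/avg = -979/7434.5 = -0.131683…
%ΔP_{margarine} = (1.98 − 2.43)/avg = -0.45/2.205 = -0.204081…
E_cross = (-979/7434.5) / (-0.45/2.205) = 0.6452…
E_cross > 0 ⇒ the goods are substitutes.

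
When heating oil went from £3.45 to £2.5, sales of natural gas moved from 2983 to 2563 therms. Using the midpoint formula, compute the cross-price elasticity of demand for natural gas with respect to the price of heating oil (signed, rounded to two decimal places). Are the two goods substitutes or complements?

0.47; substitutes

%ΔQ_{natural gas} = (2563 − 2983)/avg = -420/2773 = -0.151460…
%ΔP_{heating oil} = (2.5 − 3.45)/avg = -0.95/2.975 = -0.319327…
E_cross = (-420/2773) / (-0.95/2.975) = 0.4743…
E_cross > 0 ⇒ the goods are substitutes.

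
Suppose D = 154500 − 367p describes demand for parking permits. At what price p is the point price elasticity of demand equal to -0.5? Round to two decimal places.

140.33

Ed = −367p/(154500 − 367p). Set this equal to -0.5:
367p = 0.5·(154500 − 367p) ⇒ 367p(1 + 0.5) = 0.5·154500
p = 0.5·154500 / (367·1.5) = 140.3269…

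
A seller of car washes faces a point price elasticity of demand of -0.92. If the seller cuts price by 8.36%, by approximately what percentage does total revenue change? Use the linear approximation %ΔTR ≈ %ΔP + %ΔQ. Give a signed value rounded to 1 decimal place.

-0.7%

%ΔQ ≈ Ed × %ΔP = (-0.92) × (-8.36%) = +7.6912%
%ΔTR ≈ %ΔP + %ΔQ = (-8.36%) + (+7.6912%) = -0.6688%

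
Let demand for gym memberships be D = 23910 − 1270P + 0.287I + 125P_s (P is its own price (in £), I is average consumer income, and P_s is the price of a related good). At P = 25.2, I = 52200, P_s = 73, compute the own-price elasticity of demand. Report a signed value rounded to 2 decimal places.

At the given values, D = 23910 − 1270(25.2) + 0.287(52200) + 125(73) = 16012.4.
∂D/∂P = −1270.
E = (-1270) × (25.2/16012.4) = -1.9987…

-2.00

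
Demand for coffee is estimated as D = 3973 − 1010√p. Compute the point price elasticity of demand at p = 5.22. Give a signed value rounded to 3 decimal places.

dD/dp = −1010/(2√p) = -221.032. At p = 5.22, D = 1665.42.
Ed = (dD/dp)·(p/D) = (-221.032) × (5.22/1665.42) = -0.69279…

-0.693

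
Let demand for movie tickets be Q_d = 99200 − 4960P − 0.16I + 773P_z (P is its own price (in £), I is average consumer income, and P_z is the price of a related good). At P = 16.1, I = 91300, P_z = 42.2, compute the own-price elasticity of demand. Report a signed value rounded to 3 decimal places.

At the given values, Q_d = 99200 − 4960(16.1) − 0.16(91300) + 773(42.2) = 37356.6.
∂Q_d/∂P = −4960.
E = (-4960) × (16.1/37356.6) = -2.13766…

-2.138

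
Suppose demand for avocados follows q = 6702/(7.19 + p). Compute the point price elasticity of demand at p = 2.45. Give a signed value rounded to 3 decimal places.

-0.254

dq/dp = −6702/(7.19 + p)² = -72.1191. At p = 2.45, q = 695.228.
Ed = (dq/dp)·(p/q) = (-72.1191) × (2.45/695.228) = -0.25414…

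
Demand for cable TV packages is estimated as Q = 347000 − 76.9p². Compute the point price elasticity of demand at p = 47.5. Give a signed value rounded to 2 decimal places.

-2.00

dQ/dp = −2·76.9·p = -7305.5. At p = 47.5, Q = 173494.375.
Ed = (dQ/dp)·(p/Q) = (-7305.5) × (47.5/173494.375) = -2.0001…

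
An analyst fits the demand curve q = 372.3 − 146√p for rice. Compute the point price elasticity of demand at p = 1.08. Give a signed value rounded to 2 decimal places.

-0.34

dq/dp = −146/(2√p) = -70.2443. At p = 1.08, q = 220.572.
Ed = (dq/dp)·(p/q) = (-70.2443) × (1.08/220.572) = -0.3439…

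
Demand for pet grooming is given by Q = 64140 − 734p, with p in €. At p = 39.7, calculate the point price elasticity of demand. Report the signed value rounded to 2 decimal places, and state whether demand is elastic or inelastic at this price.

dQ/dp = −734. At p = 39.7, Q = 64140 − 734(39.7) = 35000.2.
Ed = (dQ/dp)·(p/Q) = −734 × (39.7/35000.2) = -0.8325…
|Ed| = 0.83 < 1, so demand is inelastic.

-0.83; inelastic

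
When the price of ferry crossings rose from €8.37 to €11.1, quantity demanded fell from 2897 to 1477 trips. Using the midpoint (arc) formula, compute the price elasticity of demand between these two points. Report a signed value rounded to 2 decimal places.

-2.32

%ΔQ = (1477 − 2897) / [(2897 + 1477)/2] = -1420/2187 = -0.649291…
%ΔP = (11.1 − 8.37) / [(8.37 + 11.1)/2] = 2.73/9.735 = 0.280431…
Arc Ed = %ΔQ / %ΔP = (-1420/2187) / (2.73/9.735) = -2.3153…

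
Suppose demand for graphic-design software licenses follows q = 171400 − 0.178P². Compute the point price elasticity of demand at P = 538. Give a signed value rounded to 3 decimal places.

-0.860

dq/dP = −2·0.178·P = -191.528. At P = 538, q = 119878.968.
Ed = (dq/dP)·(P/q) = (-191.528) × (538/119878.968) = -0.85955…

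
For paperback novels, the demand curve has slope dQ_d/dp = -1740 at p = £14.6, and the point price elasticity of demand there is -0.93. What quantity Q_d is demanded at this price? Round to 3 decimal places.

27316.129

Ed = (dQ_d/dp)·(p/Q_d) ⇒ Q_d = (dQ_d/dp)·p/Ed = (-1740)·14.6/(-0.93) = 27316.12903…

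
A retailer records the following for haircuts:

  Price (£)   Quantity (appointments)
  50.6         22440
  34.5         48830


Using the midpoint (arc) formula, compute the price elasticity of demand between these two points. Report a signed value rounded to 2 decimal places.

-1.96

%ΔQ = (48830 − 22440) / [(22440 + 48830)/2] = 26390/35635 = 0.740564…
%ΔP = (34.5 − 50.6) / [(50.6 + 34.5)/2] = -16.1/42.55 = -0.378378…
Arc Ed = %ΔQ / %ΔP = (26390/35635) / (-16.1/42.55) = -1.9572…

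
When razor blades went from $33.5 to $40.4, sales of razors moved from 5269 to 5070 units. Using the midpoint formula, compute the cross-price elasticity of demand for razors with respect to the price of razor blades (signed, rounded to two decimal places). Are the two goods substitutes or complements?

-0.21; complements

%ΔQ_{razors} = (5070 − 5269)/avg = -199/5169.5 = -0.038495…
%ΔP_{razor blades} = (40.4 − 33.5)/avg = 6.9/36.95 = 0.186738…
E_cross = (-199/5169.5) / (6.9/36.95) = -0.2061…
E_cross < 0 ⇒ the goods are complements.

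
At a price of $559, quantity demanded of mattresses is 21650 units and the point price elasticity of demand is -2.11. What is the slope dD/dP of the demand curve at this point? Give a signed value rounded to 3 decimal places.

-81.720

Ed = (dD/dP)·(P/D) ⇒ dD/dP = Ed·D/P = (-2.11)·21650/559 = -81.72003…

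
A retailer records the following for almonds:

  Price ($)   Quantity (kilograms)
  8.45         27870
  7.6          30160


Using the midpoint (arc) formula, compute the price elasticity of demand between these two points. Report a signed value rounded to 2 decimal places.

-0.75

%ΔQ = (30160 − 27870) / [(27870 + 30160)/2] = 2290/29015 = 0.078924…
%ΔP = (7.6 − 8.45) / [(8.45 + 7.6)/2] = -0.85/8.025 = -0.105919…
Arc Ed = %ΔQ / %ΔP = (2290/29015) / (-0.85/8.025) = -0.7451…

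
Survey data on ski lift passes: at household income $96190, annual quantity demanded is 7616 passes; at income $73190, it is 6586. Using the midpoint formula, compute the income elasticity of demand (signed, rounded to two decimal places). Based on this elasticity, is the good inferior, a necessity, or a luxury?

0.53; necessity

%ΔQ = (6586 − 7616)/[( 7616 + 6586)/2] = -1030/7101 = -0.145049…
%ΔIncome = (73190 − 96190)/[( 96190 + 73190)/2] = -23000/84690 = -0.271578…
E_income = (-1030/7101) / (-23000/84690) = 0.5340…
0 < E_income < 1 ⇒ normal good, necessity.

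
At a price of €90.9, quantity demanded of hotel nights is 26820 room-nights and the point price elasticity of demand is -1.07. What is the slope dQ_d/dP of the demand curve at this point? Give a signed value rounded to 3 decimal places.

-315.703

Ed = (dQ_d/dP)·(P/Q_d) ⇒ dQ_d/dP = Ed·Q_d/P = (-1.07)·26820/90.9 = -315.70297…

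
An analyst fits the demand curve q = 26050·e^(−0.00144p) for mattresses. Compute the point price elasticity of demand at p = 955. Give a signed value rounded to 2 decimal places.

dq/dp = −0.00144·q = -9.48262. At p = 955, q = 6585.15.
Ed = (dq/dp)·(p/q) = (-9.48262) × (955/6585.15) = -1.3752

-1.38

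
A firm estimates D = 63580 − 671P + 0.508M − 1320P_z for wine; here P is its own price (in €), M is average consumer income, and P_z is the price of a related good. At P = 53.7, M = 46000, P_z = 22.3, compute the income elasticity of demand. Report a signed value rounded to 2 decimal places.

At the given values, D = 63580 − 671(53.7) + 0.508(46000) − 1320(22.3) = 21479.3.
∂D/∂M = 0.508.
E = (0.508) × (46000/21479.3) = 1.0879…

1.09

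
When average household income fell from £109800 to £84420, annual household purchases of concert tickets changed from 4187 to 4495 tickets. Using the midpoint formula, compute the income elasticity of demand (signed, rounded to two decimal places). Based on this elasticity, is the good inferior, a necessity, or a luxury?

-0.27; inferior

%ΔQ = (4495 − 4187)/[( 4187 + 4495)/2] = 308/4341 = 0.070951…
%ΔIncome = (84420 − 109800)/[( 109800 + 84420)/2] = -25380/97110 = -0.261353…
E_income = (308/4341) / (-25380/97110) = -0.2714…
E_income < 0 ⇒ inferior good.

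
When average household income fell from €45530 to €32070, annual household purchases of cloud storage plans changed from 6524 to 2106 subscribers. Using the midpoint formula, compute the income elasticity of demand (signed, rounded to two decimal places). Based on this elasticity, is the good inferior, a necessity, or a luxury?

%ΔQ = (2106 − 6524)/[( 6524 + 2106)/2] = -4418/4315 = -1.023870…
%ΔIncome = (32070 − 45530)/[( 45530 + 32070)/2] = -13460/38800 = -0.346907…
E_income = (-4418/4315) / (-13460/38800) = 2.9514…
E_income > 1 ⇒ normal good, luxury.

2.95; luxury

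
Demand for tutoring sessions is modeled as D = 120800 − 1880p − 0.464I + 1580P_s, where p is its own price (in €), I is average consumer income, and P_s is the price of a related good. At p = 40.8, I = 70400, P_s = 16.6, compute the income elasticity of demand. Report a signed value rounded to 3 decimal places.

At the given values, D = 120800 − 1880(40.8) − 0.464(70400) + 1580(16.6) = 37658.4.
∂D/∂I = -0.464.
E = (-0.464) × (70400/37658.4) = -0.86741…

-0.867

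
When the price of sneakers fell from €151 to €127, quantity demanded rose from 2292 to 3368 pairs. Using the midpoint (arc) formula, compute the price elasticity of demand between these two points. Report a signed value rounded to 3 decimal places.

%ΔQ = (3368 − 2292) / [(2292 + 3368)/2] = 1076/2830 = 0.380212…
%ΔP = (127 − 151) / [(151 + 127)/2] = -24/139 = -0.172661…
Arc Ed = %ΔQ / %ΔP = (1076/2830) / (-24/139) = -2.20206…

-2.202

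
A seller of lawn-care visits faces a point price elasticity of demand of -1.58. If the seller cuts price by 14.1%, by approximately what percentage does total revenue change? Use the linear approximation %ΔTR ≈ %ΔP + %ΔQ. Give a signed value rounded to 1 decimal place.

%ΔQ ≈ Ed × %ΔP = (-1.58) × (-14.1%) = +22.2780%
%ΔTR ≈ %ΔP + %ΔQ = (-14.1%) + (+22.2780%) = +8.1780%

+8.2%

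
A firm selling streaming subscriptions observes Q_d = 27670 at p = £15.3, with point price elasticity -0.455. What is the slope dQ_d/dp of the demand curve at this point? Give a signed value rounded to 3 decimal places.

-822.866

Ed = (dQ_d/dp)·(p/Q_d) ⇒ dQ_d/dp = Ed·Q_d/p = (-0.455)·27670/15.3 = -822.86601…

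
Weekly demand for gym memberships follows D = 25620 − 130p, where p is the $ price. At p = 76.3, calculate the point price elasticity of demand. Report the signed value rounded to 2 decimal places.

-0.63

dD/dp = −130. At p = 76.3, D = 25620 − 130(76.3) = 15701.
Ed = (dD/dp)·(p/D) = −130 × (76.3/15701) = -0.6317…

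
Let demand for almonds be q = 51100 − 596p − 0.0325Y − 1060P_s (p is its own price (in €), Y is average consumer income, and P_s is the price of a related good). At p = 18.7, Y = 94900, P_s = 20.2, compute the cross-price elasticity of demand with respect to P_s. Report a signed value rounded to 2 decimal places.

At the given values, q = 51100 − 596(18.7) − 0.0325(94900) − 1060(20.2) = 15458.55.
∂q/∂P_s = -1060.
E = (-1060) × (20.2/15458.55) = -1.3851…

-1.39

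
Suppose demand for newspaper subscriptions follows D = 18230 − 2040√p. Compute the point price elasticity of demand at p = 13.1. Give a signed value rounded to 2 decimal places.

-0.34

dD/dp = −2040/(2√p) = -281.815. At p = 13.1, D = 10846.4.
Ed = (dD/dp)·(p/D) = (-281.815) × (13.1/10846.4) = -0.3403…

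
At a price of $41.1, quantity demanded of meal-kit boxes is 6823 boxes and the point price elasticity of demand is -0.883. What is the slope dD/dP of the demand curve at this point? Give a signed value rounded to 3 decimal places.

Ed = (dD/dP)·(P/D) ⇒ dD/dP = Ed·D/P = (-0.883)·6823/41.1 = -146.58659…

-146.587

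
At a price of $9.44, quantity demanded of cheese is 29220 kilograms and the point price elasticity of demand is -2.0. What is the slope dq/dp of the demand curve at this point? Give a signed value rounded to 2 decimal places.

-6190.68

Ed = (dq/dp)·(p/q) ⇒ dq/dp = Ed·q/p = (-2.0)·29220/9.44 = -6190.6779…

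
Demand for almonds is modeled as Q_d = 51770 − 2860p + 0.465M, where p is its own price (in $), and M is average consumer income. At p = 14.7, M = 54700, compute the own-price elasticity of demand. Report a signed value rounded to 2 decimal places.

-1.20

At the given values, Q_d = 51770 − 2860(14.7) + 0.465(54700) = 35163.5.
∂Q_d/∂p = −2860.
E = (-2860) × (14.7/35163.5) = -1.1956…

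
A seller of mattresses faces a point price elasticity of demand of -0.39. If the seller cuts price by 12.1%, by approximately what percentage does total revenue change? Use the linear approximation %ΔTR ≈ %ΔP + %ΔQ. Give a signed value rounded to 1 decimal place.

%ΔQ ≈ Ed × %ΔP = (-0.39) × (-12.1%) = +4.7190%
%ΔTR ≈ %ΔP + %ΔQ = (-12.1%) + (+4.7190%) = -7.3810%

-7.4%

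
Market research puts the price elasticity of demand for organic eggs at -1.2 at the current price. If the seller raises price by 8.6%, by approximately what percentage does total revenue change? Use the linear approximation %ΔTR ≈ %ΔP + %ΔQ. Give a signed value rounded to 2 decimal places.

-1.72%

%ΔQ ≈ Ed × %ΔP = (-1.2) × (+8.6%) = -10.3200%
%ΔTR ≈ %ΔP + %ΔQ = (+8.6%) + (-10.3200%) = -1.7200%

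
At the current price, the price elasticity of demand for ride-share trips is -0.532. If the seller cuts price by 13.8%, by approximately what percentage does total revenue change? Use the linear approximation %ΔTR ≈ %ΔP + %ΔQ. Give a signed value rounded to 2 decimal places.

-6.46%

%ΔQ ≈ Ed × %ΔP = (-0.532) × (-13.8%) = +7.3416%
%ΔTR ≈ %ΔP + %ΔQ = (-13.8%) + (+7.3416%) = -6.4584%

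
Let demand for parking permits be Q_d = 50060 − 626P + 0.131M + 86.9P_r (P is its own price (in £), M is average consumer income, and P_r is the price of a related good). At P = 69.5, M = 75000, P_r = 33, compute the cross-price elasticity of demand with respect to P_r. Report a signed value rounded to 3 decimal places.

0.149

At the given values, Q_d = 50060 − 626(69.5) + 0.131(75000) + 86.9(33) = 19245.7.
∂Q_d/∂P_r = 86.9.
E = (86.9) × (33/19245.7) = 0.14900…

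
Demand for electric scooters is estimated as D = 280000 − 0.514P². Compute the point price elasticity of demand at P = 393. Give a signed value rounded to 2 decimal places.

-0.79

dD/dP = −2·0.514·P = -404.004. At P = 393, D = 200613.214.
Ed = (dD/dP)·(P/D) = (-404.004) × (393/200613.214) = -0.7914…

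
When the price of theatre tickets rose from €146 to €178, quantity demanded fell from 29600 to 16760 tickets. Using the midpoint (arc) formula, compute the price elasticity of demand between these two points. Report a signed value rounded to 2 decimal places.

-2.80

%ΔQ = (16760 − 29600) / [(29600 + 16760)/2] = -12840/23180 = -0.553925…
%ΔP = (178 − 146) / [(146 + 178)/2] = 32/162 = 0.197530…
Arc Ed = %ΔQ / %ΔP = (-12840/23180) / (32/162) = -2.8042…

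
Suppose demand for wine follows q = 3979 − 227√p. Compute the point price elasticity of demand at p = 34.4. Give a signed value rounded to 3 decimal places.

-0.251

dq/dp = −227/(2√p) = -19.3516. At p = 34.4, q = 2647.61.
Ed = (dq/dp)·(p/q) = (-19.3516) × (34.4/2647.61) = -0.25143…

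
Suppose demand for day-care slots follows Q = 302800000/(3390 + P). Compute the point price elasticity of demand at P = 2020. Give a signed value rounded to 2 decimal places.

dQ/dP = −302800000/(3390 + P)² = -10.3457. At P = 2020, Q = 55970.4.
Ed = (dQ/dP)·(P/Q) = (-10.3457) × (2020/55970.4) = -0.3733…

-0.37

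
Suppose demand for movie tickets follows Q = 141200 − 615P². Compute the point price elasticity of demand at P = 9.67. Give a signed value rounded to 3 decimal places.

dQ/dP = −2·615·P = -11894.1. At P = 9.67, Q = 83692.0265.
Ed = (dQ/dP)·(P/Q) = (-11894.1) × (9.67/83692.0265) = -1.37427…

-1.374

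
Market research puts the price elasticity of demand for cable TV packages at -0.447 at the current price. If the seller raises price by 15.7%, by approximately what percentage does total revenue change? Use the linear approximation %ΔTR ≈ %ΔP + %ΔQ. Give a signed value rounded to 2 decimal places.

%ΔQ ≈ Ed × %ΔP = (-0.447) × (+15.7%) = -7.0179%
%ΔTR ≈ %ΔP + %ΔQ = (+15.7%) + (-7.0179%) = +8.6821%

+8.68%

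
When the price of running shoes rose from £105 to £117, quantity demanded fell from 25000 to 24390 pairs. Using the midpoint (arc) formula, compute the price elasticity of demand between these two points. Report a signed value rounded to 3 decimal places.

%ΔQ = (24390 − 25000) / [(25000 + 24390)/2] = -610/24695 = -0.024701…
%ΔP = (117 − 105) / [(105 + 117)/2] = 12/111 = 0.108108…
Arc Ed = %ΔQ / %ΔP = (-610/24695) / (12/111) = -0.22848…

-0.228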